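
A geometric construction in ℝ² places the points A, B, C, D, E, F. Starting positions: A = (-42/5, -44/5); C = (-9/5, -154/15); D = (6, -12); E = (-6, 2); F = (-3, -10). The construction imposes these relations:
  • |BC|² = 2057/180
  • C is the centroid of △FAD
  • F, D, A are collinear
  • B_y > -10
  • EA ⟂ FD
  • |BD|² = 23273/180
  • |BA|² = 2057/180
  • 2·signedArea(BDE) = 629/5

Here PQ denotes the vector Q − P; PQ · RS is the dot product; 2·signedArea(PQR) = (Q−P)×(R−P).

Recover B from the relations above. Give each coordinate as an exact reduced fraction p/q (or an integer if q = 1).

1. B_x = -51/10  [line -14·x + -12·y + -929/5 = 0 ∩ |BC|² = 2057/180]
2. B_y = -143/15  [line -14·x + -12·y + -929/5 = 0 ∩ |BC|² = 2057/180]
   → B = (-51/10, -143/15)

B = (-51/10, -143/15)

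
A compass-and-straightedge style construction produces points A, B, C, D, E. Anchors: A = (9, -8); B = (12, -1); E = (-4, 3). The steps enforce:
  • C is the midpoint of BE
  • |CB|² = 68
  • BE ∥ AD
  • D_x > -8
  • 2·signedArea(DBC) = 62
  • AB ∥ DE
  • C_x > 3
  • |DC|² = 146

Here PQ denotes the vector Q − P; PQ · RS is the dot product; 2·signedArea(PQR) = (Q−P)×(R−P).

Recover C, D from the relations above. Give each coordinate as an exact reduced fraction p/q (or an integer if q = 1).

1. C_x = 4  [C is the midpoint of BE]
2. C_y = 1  [C is the midpoint of BE]
   → C = (4, 1)
3. D_x = -7  [AB ∥ DE ∩ BE ∥ AD]
4. D_y = -4  [AB ∥ DE ∩ BE ∥ AD]
   → D = (-7, -4)

C = (4, 1)
D = (-7, -4)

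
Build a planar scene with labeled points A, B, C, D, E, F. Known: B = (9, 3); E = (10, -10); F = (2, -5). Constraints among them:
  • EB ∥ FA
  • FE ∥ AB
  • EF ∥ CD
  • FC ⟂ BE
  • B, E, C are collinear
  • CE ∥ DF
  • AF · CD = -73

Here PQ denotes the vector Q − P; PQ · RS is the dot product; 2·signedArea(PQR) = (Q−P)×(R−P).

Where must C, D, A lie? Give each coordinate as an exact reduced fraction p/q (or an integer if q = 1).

1. C_x = 1627/170  [B, E, C are collinear ∩ FC ⟂ BE]
2. C_y = -751/170  [B, E, C are collinear ∩ FC ⟂ BE]
   → C = (1627/170, -751/170)
3. D_x = 267/170  [CE ∥ DF ∩ EF ∥ CD]
4. D_y = 99/170  [CE ∥ DF ∩ EF ∥ CD]
   → D = (267/170, 99/170)
5. A_x = 1  [FE ∥ AB ∩ EB ∥ FA]
6. A_y = 8  [FE ∥ AB ∩ EB ∥ FA]
   → A = (1, 8)

A = (1, 8)
C = (1627/170, -751/170)
D = (267/170, 99/170)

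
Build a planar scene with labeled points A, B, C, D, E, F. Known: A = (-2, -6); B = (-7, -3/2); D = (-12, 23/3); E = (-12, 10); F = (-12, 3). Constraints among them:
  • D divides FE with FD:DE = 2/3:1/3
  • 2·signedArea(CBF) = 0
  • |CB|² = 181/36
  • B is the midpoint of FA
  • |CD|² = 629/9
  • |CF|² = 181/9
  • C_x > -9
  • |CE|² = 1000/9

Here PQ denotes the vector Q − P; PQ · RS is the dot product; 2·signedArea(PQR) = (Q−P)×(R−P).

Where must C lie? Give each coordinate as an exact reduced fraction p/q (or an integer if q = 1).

1. C_x = -26/3  [line -9/2·x + -5·y + -39 = 0 ∩ |CF|² = 181/9]
2. C_y = 0  [line -9/2·x + -5·y + -39 = 0 ∩ |CF|² = 181/9]
   → C = (-26/3, 0)

C = (-26/3, 0)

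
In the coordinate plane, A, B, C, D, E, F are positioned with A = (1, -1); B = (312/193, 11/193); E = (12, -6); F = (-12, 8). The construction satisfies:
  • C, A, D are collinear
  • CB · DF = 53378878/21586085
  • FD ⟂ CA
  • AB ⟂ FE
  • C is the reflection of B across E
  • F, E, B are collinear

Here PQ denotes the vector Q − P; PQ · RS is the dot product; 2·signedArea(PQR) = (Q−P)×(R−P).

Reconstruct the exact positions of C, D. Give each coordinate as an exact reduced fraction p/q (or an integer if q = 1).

1. C_x = 4320/193  [C is the reflection of B across E]
2. C_y = -2327/193  [C is the reflection of B across E]
   → C = (4320/193, -2327/193)
3. D_x = -279094754/21586085  [C, A, D are collinear ∩ FD ⟂ CA]
4. D_y = 133890753/21586085  [C, A, D are collinear ∩ FD ⟂ CA]
   → D = (-279094754/21586085, 133890753/21586085)

C = (4320/193, -2327/193)
D = (-279094754/21586085, 133890753/21586085)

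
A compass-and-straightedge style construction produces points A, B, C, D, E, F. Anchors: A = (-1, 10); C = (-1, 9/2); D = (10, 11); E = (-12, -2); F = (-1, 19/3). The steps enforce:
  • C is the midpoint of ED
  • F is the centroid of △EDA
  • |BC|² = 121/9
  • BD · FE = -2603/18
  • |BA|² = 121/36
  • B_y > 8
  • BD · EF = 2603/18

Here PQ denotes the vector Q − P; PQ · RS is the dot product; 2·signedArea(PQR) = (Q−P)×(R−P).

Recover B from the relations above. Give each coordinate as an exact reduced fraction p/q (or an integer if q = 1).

1. B_x = -1  [line -11·x + -25/3·y + 1027/18 = 0 ∩ |BC|² = 121/9]
2. B_y = 49/6  [line -11·x + -25/3·y + 1027/18 = 0 ∩ |BC|² = 121/9]
   → B = (-1, 49/6)

B = (-1, 49/6)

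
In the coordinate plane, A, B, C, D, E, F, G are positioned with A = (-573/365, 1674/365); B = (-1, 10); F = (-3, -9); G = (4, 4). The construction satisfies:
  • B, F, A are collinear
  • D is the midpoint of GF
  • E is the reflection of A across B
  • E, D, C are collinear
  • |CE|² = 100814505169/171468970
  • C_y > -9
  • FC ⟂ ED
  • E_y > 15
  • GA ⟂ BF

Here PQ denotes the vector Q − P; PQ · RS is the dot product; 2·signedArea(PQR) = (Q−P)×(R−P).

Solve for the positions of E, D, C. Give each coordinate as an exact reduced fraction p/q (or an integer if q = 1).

1. E_x = -157/365  [E is the reflection of A across B]
2. E_y = 5626/365  [E is the reflection of A across B]
   → E = (-157/365, 5626/365)
3. D_x = 1/2  [D is the midpoint of GF]
4. D_y = -5/2  [D is the midpoint of GF]
   → D = (1/2, -5/2)
5. C_x = 141836181/171468970  [E, D, C are collinear ∩ FC ⟂ ED]
6. C_y = -1509146473/171468970  [E, D, C are collinear ∩ FC ⟂ ED]
   → C = (141836181/171468970, -1509146473/171468970)

C = (141836181/171468970, -1509146473/171468970)
D = (1/2, -5/2)
E = (-157/365, 5626/365)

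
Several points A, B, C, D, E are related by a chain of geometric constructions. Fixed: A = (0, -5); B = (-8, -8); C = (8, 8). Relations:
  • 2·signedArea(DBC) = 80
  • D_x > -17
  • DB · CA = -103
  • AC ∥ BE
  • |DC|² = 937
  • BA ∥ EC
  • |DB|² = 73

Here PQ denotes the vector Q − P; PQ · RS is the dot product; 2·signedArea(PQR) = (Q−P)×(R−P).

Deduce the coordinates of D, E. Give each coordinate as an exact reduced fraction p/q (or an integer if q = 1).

1. D_x = -16  [2·signedArea(DBC) = 80 ∩ DB · CA = -103]
2. D_y = -11  [2·signedArea(DBC) = 80 ∩ DB · CA = -103]
   → D = (-16, -11)
3. E_x = 0  [BA ∥ EC ∩ AC ∥ BE]
4. E_y = 5  [BA ∥ EC ∩ AC ∥ BE]
   → E = (0, 5)

D = (-16, -11)
E = (0, 5)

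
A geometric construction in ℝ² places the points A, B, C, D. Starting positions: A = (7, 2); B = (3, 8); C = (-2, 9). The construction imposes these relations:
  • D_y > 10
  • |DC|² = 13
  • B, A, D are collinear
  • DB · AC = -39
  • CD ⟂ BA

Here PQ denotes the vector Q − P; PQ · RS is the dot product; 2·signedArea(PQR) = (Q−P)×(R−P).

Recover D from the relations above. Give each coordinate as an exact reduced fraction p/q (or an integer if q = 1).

D = (1, 11)

1. D_x = 1  [B, A, D are collinear ∩ CD ⟂ BA]
2. D_y = 11  [B, A, D are collinear ∩ CD ⟂ BA]
   → D = (1, 11)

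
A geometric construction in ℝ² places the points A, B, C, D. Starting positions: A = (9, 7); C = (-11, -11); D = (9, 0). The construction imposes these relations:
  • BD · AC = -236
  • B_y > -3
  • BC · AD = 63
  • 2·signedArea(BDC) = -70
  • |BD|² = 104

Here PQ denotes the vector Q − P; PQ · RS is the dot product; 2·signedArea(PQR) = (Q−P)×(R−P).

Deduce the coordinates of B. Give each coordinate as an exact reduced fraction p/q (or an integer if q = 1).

B = (-1, -2)

1. B_x = -1  [BD · AC = -236 ∩ BC · AD = 63]
2. B_y = -2  [BD · AC = -236 ∩ BC · AD = 63]
   → B = (-1, -2)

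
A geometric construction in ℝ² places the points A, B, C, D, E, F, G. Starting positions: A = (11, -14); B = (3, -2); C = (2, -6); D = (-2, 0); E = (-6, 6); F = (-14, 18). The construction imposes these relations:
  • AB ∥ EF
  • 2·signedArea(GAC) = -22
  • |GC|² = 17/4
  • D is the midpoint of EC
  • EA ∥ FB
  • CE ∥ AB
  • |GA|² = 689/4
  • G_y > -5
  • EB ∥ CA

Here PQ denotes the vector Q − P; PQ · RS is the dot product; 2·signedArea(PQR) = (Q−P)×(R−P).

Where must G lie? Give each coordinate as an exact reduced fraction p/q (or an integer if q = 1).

1. G_x = 5/2  [line -8·x + -9·y + -16 = 0 ∩ |GA|² = 689/4]
2. G_y = -4  [line -8·x + -9·y + -16 = 0 ∩ |GA|² = 689/4]
   → G = (5/2, -4)

G = (5/2, -4)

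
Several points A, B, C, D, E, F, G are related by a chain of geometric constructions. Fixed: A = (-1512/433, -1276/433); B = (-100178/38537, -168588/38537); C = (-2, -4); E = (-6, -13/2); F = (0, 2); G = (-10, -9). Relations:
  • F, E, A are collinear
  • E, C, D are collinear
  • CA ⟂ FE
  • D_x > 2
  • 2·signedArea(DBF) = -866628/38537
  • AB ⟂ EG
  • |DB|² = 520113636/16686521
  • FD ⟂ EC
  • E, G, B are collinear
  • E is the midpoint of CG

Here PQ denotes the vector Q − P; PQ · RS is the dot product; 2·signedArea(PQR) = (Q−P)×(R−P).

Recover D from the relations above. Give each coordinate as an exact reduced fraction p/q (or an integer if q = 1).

1. D_x = 190/89  [E, C, D are collinear ∩ FD ⟂ EC]
2. D_y = -126/89  [E, C, D are collinear ∩ FD ⟂ EC]
   → D = (190/89, -126/89)

D = (190/89, -126/89)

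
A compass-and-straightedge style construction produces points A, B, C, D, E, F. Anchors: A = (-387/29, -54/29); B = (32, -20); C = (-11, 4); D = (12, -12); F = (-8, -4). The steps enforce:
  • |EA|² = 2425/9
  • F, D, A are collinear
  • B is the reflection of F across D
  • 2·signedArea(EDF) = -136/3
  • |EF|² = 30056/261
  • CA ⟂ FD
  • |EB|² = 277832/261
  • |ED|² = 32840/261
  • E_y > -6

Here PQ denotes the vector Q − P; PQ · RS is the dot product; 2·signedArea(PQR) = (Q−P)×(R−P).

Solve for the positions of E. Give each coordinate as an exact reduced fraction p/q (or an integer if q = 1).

1. E_x = 74/29  [line -8·x + -20·y + -296/3 = 0 ∩ |EB|² = 277832/261]
2. E_y = -518/87  [line -8·x + -20·y + -296/3 = 0 ∩ |EB|² = 277832/261]
   → E = (74/29, -518/87)

E = (74/29, -518/87)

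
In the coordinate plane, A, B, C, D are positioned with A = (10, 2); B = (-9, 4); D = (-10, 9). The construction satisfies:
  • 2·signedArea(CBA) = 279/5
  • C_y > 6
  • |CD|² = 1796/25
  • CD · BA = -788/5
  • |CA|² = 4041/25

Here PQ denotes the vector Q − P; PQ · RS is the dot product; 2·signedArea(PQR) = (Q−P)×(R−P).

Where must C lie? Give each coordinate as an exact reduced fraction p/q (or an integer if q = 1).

1. C_x = -2  [2·signedArea(CBA) = 279/5 ∩ CD · BA = -788/5]
2. C_y = 31/5  [2·signedArea(CBA) = 279/5 ∩ CD · BA = -788/5]
   → C = (-2, 31/5)

C = (-2, 31/5)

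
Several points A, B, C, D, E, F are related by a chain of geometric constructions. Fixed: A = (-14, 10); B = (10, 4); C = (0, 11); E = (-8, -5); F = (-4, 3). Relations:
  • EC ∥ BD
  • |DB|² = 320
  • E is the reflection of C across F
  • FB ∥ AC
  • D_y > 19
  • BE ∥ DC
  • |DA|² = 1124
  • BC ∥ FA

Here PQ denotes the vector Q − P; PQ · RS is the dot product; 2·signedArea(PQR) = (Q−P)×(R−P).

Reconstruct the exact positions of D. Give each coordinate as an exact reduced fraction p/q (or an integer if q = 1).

1. D_x = 18  [BE ∥ DC ∩ EC ∥ BD]
2. D_y = 20  [BE ∥ DC ∩ EC ∥ BD]
   → D = (18, 20)

D = (18, 20)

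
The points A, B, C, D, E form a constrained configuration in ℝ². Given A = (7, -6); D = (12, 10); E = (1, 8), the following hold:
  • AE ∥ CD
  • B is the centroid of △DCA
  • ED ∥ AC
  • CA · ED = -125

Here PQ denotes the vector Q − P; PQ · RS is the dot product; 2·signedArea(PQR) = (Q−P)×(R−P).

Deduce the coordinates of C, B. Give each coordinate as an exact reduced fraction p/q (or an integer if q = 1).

1. C_x = 18  [AE ∥ CD ∩ ED ∥ AC]
2. C_y = -4  [AE ∥ CD ∩ ED ∥ AC]
   → C = (18, -4)
3. B_x = 37/3  [B is the centroid of △DCA]
4. B_y = 0  [B is the centroid of △DCA]
   → B = (37/3, 0)

B = (37/3, 0)
C = (18, -4)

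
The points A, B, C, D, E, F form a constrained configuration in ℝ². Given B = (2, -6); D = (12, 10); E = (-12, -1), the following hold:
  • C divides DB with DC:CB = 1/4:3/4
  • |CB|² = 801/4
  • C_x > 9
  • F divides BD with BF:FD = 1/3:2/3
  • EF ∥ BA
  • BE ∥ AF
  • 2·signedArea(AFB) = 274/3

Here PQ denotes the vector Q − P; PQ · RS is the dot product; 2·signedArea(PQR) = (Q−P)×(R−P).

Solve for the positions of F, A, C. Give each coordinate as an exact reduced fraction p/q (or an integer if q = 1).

A = (58/3, -17/3)
C = (19/2, 6)
F = (16/3, -2/3)

1. F_x = 16/3  [F divides BD with BF:FD = 1/3:2/3]
2. F_y = -2/3  [F divides BD with BF:FD = 1/3:2/3]
   → F = (16/3, -2/3)
3. A_x = 58/3  [BE ∥ AF ∩ EF ∥ BA]
4. A_y = -17/3  [BE ∥ AF ∩ EF ∥ BA]
   → A = (58/3, -17/3)
5. C_x = 19/2  [C divides DB with DC:CB = 1/4:3/4]
6. C_y = 6  [C divides DB with DC:CB = 1/4:3/4]
   → C = (19/2, 6)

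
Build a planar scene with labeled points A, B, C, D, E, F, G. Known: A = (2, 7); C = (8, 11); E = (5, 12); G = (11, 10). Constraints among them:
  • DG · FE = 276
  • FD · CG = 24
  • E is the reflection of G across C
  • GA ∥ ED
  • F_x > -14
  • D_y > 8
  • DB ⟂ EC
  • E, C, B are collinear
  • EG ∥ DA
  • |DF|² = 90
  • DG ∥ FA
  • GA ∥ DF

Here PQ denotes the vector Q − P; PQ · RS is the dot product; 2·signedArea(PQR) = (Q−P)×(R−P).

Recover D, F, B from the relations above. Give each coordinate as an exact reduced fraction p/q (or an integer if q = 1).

1. D_x = -4  [EG ∥ DA ∩ GA ∥ ED]
2. D_y = 9  [EG ∥ DA ∩ GA ∥ ED]
   → D = (-4, 9)
3. F_x = -13  [DG ∥ FA ∩ GA ∥ DF]
4. F_y = 6  [DG ∥ FA ∩ GA ∥ DF]
   → F = (-13, 6)
5. B_x = -11/5  [E, C, B are collinear ∩ DB ⟂ EC]
6. B_y = 72/5  [E, C, B are collinear ∩ DB ⟂ EC]
   → B = (-11/5, 72/5)

B = (-11/5, 72/5)
D = (-4, 9)
F = (-13, 6)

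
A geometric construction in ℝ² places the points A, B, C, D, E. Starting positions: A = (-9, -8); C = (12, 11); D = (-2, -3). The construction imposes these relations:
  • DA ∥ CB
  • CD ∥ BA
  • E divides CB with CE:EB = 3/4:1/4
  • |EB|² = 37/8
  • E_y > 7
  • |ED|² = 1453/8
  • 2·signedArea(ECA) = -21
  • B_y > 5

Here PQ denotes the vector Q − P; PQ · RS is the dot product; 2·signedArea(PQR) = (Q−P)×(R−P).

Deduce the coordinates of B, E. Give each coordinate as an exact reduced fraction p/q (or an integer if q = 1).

1. B_x = 5  [CD ∥ BA ∩ DA ∥ CB]
2. B_y = 6  [CD ∥ BA ∩ DA ∥ CB]
   → B = (5, 6)
3. E_x = 27/4  [E divides CB with CE:EB = 3/4:1/4]
4. E_y = 29/4  [E divides CB with CE:EB = 3/4:1/4]
   → E = (27/4, 29/4)

B = (5, 6)
E = (27/4, 29/4)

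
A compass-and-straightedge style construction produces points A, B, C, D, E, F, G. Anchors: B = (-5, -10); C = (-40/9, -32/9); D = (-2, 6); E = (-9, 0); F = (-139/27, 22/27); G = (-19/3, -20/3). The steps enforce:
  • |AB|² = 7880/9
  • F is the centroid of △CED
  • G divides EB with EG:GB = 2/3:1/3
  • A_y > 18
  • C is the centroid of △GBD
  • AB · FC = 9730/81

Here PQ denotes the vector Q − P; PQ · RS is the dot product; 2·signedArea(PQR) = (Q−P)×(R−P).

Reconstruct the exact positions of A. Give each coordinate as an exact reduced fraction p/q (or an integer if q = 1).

A = (7/3, 56/3)

1. A_x = 7/3  [line -19/27·x + 118/27·y + -6475/81 = 0 ∩ |AB|² = 7880/9]
2. A_y = 56/3  [line -19/27·x + 118/27·y + -6475/81 = 0 ∩ |AB|² = 7880/9]
   → A = (7/3, 56/3)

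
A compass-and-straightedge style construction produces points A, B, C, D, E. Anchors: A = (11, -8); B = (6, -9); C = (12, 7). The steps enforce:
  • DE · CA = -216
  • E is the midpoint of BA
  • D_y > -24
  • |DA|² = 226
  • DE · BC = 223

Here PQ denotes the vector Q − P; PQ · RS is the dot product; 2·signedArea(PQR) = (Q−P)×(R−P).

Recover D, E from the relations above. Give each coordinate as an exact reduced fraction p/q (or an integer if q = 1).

1. E_x = 17/2  [E is the midpoint of BA]
2. E_y = -17/2  [E is the midpoint of BA]
   → E = (17/2, -17/2)
3. D_x = 10  [DE · CA = -216 ∩ DE · BC = 223]
4. D_y = -23  [DE · CA = -216 ∩ DE · BC = 223]
   → D = (10, -23)

D = (10, -23)
E = (17/2, -17/2)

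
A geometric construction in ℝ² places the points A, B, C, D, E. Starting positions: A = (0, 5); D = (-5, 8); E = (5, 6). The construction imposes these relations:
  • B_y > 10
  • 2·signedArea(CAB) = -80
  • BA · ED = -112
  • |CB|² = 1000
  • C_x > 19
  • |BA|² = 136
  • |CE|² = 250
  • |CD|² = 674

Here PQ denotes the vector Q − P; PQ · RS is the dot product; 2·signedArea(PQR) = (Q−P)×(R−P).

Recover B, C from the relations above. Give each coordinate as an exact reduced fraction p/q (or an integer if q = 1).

1. B_x = -10  [line 10·x + -2·y + 122 = 0 ∩ |BA|² = 136]
2. B_y = 11  [line 10·x + -2·y + 122 = 0 ∩ |BA|² = 136]
   → B = (-10, 11)
3. C_x = 20  [line -6·x + -10·y + 130 = 0 ∩ |CD|² = 674]
4. C_y = 1  [line -6·x + -10·y + 130 = 0 ∩ |CD|² = 674]
   → C = (20, 1)

B = (-10, 11)
C = (20, 1)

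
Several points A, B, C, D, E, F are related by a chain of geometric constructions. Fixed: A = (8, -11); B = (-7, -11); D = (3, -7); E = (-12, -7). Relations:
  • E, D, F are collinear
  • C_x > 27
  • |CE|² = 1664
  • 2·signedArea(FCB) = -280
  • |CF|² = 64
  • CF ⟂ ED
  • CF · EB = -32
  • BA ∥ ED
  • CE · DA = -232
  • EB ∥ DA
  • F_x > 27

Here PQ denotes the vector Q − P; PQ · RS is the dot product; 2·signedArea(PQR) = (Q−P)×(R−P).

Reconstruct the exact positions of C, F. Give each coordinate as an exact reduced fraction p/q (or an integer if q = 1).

1. C_x = 28  [line -5·x + 4·y + 200 = 0 ∩ |CE|² = 1664]
2. C_y = -15  [line -5·x + 4·y + 200 = 0 ∩ |CE|² = 1664]
   → C = (28, -15)
3. F_x = 28  [E, D, F are collinear ∩ CF ⟂ ED]
4. F_y = -7  [E, D, F are collinear ∩ CF ⟂ ED]
   → F = (28, -7)

C = (28, -15)
F = (28, -7)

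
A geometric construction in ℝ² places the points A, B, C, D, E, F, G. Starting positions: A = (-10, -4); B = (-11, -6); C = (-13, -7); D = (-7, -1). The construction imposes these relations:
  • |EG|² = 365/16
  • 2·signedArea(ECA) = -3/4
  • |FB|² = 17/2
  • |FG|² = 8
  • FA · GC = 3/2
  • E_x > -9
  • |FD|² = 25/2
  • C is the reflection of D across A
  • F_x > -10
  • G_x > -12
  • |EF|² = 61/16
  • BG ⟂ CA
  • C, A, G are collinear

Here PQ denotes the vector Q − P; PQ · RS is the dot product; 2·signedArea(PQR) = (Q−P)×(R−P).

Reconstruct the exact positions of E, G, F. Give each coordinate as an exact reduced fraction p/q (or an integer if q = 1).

1. G_x = -23/2  [C, A, G are collinear ∩ BG ⟂ CA]
2. G_y = -11/2  [C, A, G are collinear ∩ BG ⟂ CA]
   → G = (-23/2, -11/2)
3. F_x = -19/2  [line 3/2·x + 3/2·y + 39/2 = 0 ∩ |FG|² = 8]
4. F_y = -7/2  [line 3/2·x + 3/2·y + 39/2 = 0 ∩ |FG|² = 8]
   → F = (-19/2, -7/2)
5. E_x = -8  [line -3·x + 3·y + -69/4 = 0 ∩ |EF|² = 61/16]
6. E_y = -9/4  [line -3·x + 3·y + -69/4 = 0 ∩ |EF|² = 61/16]
   → E = (-8, -9/4)

E = (-8, -9/4)
F = (-19/2, -7/2)
G = (-23/2, -11/2)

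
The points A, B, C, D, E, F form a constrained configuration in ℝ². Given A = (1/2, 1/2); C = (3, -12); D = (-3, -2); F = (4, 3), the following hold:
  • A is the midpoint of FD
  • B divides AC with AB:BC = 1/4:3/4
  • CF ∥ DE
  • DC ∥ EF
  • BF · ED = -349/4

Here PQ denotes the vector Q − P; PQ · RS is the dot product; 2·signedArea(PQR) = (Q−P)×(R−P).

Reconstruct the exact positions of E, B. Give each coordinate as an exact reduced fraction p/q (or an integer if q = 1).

B = (9/8, -21/8)
E = (-2, 13)

1. E_x = -2  [DC ∥ EF ∩ CF ∥ DE]
2. E_y = 13  [DC ∥ EF ∩ CF ∥ DE]
   → E = (-2, 13)
3. B_x = 9/8  [B divides AC with AB:BC = 1/4:3/4]
4. B_y = -21/8  [B divides AC with AB:BC = 1/4:3/4]
   → B = (9/8, -21/8)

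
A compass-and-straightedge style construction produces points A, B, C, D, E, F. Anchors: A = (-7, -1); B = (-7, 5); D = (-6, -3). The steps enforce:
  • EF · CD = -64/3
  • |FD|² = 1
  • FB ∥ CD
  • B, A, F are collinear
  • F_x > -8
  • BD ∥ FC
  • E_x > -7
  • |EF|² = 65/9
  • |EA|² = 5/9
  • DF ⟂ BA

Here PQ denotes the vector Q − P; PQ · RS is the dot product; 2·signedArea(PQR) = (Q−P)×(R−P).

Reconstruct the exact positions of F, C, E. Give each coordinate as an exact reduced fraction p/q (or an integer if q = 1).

1. F_x = -7  [B, A, F are collinear ∩ DF ⟂ BA]
2. F_y = -3  [B, A, F are collinear ∩ DF ⟂ BA]
   → F = (-7, -3)
3. C_x = -6  [FB ∥ CD ∩ BD ∥ FC]
4. C_y = -11  [FB ∥ CD ∩ BD ∥ FC]
   → C = (-6, -11)
5. E_y = -1/3  [EF · CD = -64/3]
6. E_x = -20/3  [|EF|² = 65/9]
   → E = (-20/3, -1/3)

C = (-6, -11)
E = (-20/3, -1/3)
F = (-7, -3)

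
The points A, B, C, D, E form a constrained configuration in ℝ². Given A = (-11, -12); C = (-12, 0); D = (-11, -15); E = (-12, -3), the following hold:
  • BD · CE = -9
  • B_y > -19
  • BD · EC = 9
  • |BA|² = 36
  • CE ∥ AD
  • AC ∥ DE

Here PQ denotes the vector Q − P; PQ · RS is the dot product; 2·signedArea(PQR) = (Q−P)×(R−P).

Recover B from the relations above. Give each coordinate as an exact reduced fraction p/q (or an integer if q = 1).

B = (-11, -18)

1. B_y = -18  [BD · CE = -9]
2. B_x = -11  [|BA|² = 36]
   → B = (-11, -18)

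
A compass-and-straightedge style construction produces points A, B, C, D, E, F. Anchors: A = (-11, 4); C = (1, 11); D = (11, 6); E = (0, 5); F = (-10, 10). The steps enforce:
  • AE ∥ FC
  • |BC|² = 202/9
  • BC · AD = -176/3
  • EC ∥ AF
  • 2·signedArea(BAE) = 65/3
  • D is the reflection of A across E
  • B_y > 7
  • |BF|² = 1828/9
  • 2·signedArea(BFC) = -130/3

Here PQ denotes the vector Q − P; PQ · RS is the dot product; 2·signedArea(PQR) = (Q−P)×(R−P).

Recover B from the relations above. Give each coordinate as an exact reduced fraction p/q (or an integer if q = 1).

1. B_x = 4  [2·signedArea(BAE) = 65/3 ∩ BC · AD = -176/3]
2. B_y = 22/3  [2·signedArea(BAE) = 65/3 ∩ BC · AD = -176/3]
   → B = (4, 22/3)

B = (4, 22/3)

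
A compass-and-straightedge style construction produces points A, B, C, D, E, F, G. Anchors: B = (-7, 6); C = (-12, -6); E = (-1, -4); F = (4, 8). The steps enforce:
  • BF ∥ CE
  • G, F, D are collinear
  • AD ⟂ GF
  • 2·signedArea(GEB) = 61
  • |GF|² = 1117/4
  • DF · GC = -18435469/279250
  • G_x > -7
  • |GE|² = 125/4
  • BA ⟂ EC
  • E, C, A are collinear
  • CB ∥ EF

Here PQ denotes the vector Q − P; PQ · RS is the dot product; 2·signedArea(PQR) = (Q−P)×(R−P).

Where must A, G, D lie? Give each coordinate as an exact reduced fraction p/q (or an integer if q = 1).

A = (-631/125, -592/125)
D = (-809503/139625, -576718/139625)
G = (-13/2, -5)

1. A_x = -631/125  [E, C, A are collinear ∩ BA ⟂ EC]
2. A_y = -592/125  [E, C, A are collinear ∩ BA ⟂ EC]
   → A = (-631/125, -592/125)
3. G_x = -13/2  [line -10·x + -6·y + -95 = 0 ∩ |GF|² = 1117/4]
4. G_y = -5  [line -10·x + -6·y + -95 = 0 ∩ |GF|² = 1117/4]
   → G = (-13/2, -5)
5. D_x = -809503/139625  [G, F, D are collinear ∩ AD ⟂ GF]
6. D_y = -576718/139625  [G, F, D are collinear ∩ AD ⟂ GF]
   → D = (-809503/139625, -576718/139625)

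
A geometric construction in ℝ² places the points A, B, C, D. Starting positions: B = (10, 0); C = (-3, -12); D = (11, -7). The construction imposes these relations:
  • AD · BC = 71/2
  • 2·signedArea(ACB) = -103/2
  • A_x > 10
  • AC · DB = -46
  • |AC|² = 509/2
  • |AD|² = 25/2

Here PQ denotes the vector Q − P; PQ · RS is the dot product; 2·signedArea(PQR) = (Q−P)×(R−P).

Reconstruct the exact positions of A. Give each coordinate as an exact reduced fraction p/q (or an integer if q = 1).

1. A_x = 21/2  [2·signedArea(ACB) = -103/2 ∩ AD · BC = 71/2]
2. A_y = -7/2  [2·signedArea(ACB) = -103/2 ∩ AD · BC = 71/2]
   → A = (21/2, -7/2)

A = (21/2, -7/2)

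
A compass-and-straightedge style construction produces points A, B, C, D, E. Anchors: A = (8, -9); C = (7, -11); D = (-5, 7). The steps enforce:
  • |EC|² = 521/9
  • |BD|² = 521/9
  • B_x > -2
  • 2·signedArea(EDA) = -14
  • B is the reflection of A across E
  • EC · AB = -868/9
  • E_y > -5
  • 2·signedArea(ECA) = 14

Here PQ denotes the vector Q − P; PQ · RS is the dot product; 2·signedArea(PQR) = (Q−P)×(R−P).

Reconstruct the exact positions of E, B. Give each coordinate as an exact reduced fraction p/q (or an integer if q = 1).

1. E_x = 10/3  [2·signedArea(EDA) = -14 ∩ 2·signedArea(ECA) = 14]
2. E_y = -13/3  [2·signedArea(EDA) = -14 ∩ 2·signedArea(ECA) = 14]
   → E = (10/3, -13/3)
3. B_x = -4/3  [B is the reflection of A across E]
4. B_y = 1/3  [B is the reflection of A across E]
   → B = (-4/3, 1/3)

B = (-4/3, 1/3)
E = (10/3, -13/3)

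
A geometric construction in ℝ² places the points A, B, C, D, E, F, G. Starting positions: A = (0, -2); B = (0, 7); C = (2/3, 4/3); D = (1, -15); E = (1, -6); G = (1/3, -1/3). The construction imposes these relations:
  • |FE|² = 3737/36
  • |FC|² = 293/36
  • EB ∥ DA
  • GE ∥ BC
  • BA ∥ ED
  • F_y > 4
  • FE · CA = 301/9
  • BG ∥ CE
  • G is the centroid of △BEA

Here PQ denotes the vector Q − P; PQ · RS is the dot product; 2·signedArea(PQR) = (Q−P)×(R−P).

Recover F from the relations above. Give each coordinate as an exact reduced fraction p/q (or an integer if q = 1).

1. F_x = 1/3  [line 2/3·x + 10/3·y + -127/9 = 0 ∩ |FE|² = 3737/36]
2. F_y = 25/6  [line 2/3·x + 10/3·y + -127/9 = 0 ∩ |FE|² = 3737/36]
   → F = (1/3, 25/6)

F = (1/3, 25/6)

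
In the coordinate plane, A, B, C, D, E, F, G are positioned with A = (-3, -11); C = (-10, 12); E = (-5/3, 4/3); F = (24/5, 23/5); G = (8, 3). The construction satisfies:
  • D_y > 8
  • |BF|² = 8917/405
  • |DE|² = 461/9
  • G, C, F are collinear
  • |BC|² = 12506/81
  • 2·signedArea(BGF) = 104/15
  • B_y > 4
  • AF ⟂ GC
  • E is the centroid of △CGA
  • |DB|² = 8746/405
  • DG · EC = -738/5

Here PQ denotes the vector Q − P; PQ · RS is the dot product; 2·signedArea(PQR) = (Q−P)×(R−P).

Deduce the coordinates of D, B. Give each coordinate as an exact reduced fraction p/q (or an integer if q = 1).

B = (1/9, 43/9)
D = (-14/5, 42/5)

1. D_x = -14/5  [line 25/3·x + -32/3·y + 1694/15 = 0 ∩ |DE|² = 461/9]
2. D_y = 42/5  [line 25/3·x + -32/3·y + 1694/15 = 0 ∩ |DE|² = 461/9]
   → D = (-14/5, 42/5)
3. B_x = 1/9  [line -8/5·x + -16/5·y + 232/15 = 0 ∩ |BF|² = 8917/405]
4. B_y = 43/9  [line -8/5·x + -16/5·y + 232/15 = 0 ∩ |BF|² = 8917/405]
   → B = (1/9, 43/9)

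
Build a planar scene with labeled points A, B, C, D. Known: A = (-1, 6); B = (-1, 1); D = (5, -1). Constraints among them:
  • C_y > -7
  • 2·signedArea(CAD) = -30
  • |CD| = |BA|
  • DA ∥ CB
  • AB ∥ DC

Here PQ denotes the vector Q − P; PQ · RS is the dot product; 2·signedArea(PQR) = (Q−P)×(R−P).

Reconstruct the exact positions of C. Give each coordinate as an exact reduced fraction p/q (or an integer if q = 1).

C = (5, -6)

1. C_x = 5  [DA ∥ CB ∩ AB ∥ DC]
2. C_y = -6  [DA ∥ CB ∩ AB ∥ DC]
   → C = (5, -6)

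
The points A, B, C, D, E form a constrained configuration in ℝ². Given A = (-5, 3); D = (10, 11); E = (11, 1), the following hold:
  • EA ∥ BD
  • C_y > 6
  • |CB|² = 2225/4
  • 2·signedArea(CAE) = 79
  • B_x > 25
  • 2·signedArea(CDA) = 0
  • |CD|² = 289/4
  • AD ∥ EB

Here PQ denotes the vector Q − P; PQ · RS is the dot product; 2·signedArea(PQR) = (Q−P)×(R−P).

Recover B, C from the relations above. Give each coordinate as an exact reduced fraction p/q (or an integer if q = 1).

1. B_x = 26  [EA ∥ BD ∩ AD ∥ EB]
2. B_y = 9  [EA ∥ BD ∩ AD ∥ EB]
   → B = (26, 9)
3. C_x = 5/2  [2·signedArea(CDA) = 0 ∩ 2·signedArea(CAE) = 79]
4. C_y = 7  [2·signedArea(CDA) = 0 ∩ 2·signedArea(CAE) = 79]
   → C = (5/2, 7)

B = (26, 9)
C = (5/2, 7)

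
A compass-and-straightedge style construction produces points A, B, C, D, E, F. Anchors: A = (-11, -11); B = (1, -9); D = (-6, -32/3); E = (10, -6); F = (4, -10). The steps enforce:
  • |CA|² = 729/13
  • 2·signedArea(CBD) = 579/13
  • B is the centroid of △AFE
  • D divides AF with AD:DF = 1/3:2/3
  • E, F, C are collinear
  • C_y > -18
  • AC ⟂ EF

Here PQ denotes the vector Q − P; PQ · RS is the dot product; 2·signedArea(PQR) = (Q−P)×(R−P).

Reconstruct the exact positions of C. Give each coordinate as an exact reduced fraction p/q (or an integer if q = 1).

1. C_x = -89/13  [E, F, C are collinear ∩ AC ⟂ EF]
2. C_y = -224/13  [E, F, C are collinear ∩ AC ⟂ EF]
   → C = (-89/13, -224/13)

C = (-89/13, -224/13)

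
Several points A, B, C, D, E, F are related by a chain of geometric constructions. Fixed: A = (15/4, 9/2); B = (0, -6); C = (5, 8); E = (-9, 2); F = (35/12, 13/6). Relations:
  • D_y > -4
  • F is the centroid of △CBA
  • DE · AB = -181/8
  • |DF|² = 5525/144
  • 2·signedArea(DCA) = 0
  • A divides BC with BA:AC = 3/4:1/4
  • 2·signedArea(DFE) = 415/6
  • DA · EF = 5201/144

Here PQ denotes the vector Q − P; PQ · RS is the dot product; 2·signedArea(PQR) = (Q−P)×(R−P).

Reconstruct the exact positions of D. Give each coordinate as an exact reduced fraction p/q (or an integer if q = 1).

D = (5/6, -11/3)

1. D_x = 5/6  [2·signedArea(DCA) = 0 ∩ 2·signedArea(DFE) = 415/6]
2. D_y = -11/3  [2·signedArea(DCA) = 0 ∩ 2·signedArea(DFE) = 415/6]
   → D = (5/6, -11/3)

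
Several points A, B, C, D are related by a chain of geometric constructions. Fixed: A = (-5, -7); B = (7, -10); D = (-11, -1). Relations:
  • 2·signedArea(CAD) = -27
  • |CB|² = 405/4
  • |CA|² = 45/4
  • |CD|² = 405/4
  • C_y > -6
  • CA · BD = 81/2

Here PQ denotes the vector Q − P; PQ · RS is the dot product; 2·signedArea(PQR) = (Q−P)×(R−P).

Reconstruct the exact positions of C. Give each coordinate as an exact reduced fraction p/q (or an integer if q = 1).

C = (-2, -11/2)

1. C_x = -2  [CA · BD = 81/2 ∩ 2·signedArea(CAD) = -27]
2. C_y = -11/2  [CA · BD = 81/2 ∩ 2·signedArea(CAD) = -27]
   → C = (-2, -11/2)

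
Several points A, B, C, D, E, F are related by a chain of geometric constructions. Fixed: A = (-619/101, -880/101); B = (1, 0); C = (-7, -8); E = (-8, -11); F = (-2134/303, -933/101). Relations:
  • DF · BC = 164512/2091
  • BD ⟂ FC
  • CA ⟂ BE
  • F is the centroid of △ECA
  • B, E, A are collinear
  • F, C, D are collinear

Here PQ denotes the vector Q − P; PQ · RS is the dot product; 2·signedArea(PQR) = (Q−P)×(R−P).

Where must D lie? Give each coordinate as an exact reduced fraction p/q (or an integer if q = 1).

D = (-472603/70397, 18824/70397)

1. D_x = -472603/70397  [F, C, D are collinear ∩ BD ⟂ FC]
2. D_y = 18824/70397  [F, C, D are collinear ∩ BD ⟂ FC]
   → D = (-472603/70397, 18824/70397)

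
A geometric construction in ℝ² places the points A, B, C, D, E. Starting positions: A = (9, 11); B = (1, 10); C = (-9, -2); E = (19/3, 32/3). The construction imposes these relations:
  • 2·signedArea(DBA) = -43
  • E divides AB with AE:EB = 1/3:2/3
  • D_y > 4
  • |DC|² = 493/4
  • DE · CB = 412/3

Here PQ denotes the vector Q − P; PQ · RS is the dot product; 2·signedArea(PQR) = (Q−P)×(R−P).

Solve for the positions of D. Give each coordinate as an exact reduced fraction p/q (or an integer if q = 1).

D = (0, 9/2)

1. D_x = 0  [DE · CB = 412/3 ∩ 2·signedArea(DBA) = -43]
2. D_y = 9/2  [DE · CB = 412/3 ∩ 2·signedArea(DBA) = -43]
   → D = (0, 9/2)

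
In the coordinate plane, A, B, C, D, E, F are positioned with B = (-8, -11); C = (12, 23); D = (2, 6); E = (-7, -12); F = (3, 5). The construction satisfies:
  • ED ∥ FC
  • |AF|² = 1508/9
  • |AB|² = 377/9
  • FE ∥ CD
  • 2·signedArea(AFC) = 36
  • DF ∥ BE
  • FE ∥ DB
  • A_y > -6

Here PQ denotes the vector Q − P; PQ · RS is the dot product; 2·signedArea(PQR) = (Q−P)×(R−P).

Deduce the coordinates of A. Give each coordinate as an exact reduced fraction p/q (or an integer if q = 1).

1. A_x = -13/3  [line -18·x + 9·y + -27 = 0 ∩ |AB|² = 377/9]
2. A_y = -17/3  [line -18·x + 9·y + -27 = 0 ∩ |AB|² = 377/9]
   → A = (-13/3, -17/3)

A = (-13/3, -17/3)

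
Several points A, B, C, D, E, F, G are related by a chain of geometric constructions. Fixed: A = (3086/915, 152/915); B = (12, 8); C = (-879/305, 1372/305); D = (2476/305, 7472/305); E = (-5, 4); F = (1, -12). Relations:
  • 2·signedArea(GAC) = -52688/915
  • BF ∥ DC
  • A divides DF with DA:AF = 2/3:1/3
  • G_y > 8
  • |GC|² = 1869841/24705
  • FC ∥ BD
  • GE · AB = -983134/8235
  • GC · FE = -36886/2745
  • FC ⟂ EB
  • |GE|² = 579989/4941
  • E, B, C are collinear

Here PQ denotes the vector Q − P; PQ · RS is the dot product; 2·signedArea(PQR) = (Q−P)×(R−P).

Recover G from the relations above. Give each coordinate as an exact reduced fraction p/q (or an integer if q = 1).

G = (2720/549, 4544/549)

1. G_x = 2720/549  [GE · AB = -983134/8235 ∩ 2·signedArea(GAC) = -52688/915]
2. G_y = 4544/549  [GE · AB = -983134/8235 ∩ 2·signedArea(GAC) = -52688/915]
   → G = (2720/549, 4544/549)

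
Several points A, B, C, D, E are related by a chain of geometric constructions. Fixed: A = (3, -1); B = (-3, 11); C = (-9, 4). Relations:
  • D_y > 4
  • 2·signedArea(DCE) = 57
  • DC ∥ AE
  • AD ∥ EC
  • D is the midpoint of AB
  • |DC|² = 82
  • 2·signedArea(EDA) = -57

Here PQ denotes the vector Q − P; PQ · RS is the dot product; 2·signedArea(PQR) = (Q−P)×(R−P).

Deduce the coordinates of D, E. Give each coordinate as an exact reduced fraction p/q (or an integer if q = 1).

D = (0, 5)
E = (-6, -2)

1. D_x = 0  [D is the midpoint of AB]
2. D_y = 5  [D is the midpoint of AB]
   → D = (0, 5)
3. E_x = -6  [AD ∥ EC ∩ DC ∥ AE]
4. E_y = -2  [AD ∥ EC ∩ DC ∥ AE]
   → E = (-6, -2)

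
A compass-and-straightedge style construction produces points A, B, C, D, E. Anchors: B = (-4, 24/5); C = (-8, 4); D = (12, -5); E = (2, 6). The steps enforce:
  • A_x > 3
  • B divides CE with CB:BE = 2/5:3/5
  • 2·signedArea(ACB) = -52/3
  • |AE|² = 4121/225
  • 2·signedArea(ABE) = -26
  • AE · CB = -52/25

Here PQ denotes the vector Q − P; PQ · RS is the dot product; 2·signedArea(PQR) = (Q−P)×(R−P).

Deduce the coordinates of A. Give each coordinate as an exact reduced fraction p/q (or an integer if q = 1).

A = (10/3, 29/15)

1. A_x = 10/3  [2·signedArea(ACB) = -52/3 ∩ AE · CB = -52/25]
2. A_y = 29/15  [2·signedArea(ACB) = -52/3 ∩ AE · CB = -52/25]
   → A = (10/3, 29/15)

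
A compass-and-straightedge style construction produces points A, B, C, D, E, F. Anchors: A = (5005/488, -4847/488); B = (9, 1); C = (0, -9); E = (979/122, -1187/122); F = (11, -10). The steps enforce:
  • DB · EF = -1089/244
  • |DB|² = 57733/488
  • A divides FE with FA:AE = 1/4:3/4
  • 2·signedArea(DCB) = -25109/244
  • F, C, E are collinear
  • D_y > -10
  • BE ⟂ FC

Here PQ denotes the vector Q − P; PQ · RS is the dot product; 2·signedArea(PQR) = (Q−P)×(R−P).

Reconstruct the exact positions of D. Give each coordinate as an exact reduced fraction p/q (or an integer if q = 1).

1. D_x = 2321/244  [DB · EF = -1089/244 ∩ 2·signedArea(DCB) = -25109/244]
2. D_y = -2407/244  [DB · EF = -1089/244 ∩ 2·signedArea(DCB) = -25109/244]
   → D = (2321/244, -2407/244)

D = (2321/244, -2407/244)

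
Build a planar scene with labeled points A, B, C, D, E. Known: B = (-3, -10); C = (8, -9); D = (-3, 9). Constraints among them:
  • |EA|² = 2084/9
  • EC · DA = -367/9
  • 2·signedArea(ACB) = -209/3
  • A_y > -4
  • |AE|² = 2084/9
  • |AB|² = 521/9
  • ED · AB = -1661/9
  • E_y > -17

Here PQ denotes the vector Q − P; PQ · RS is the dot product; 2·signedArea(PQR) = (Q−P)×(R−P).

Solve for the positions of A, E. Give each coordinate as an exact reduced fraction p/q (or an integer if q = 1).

1. A_x = 2/3  [line 1·x + -11·y + -112/3 = 0 ∩ |AB|² = 521/9]
2. A_y = -10/3  [line 1·x + -11·y + -112/3 = 0 ∩ |AB|² = 521/9]
   → A = (2/3, -10/3)
3. E_x = -20/3  [EC · DA = -367/9 ∩ ED · AB = -1661/9]
4. E_y = -50/3  [EC · DA = -367/9 ∩ ED · AB = -1661/9]
   → E = (-20/3, -50/3)

A = (2/3, -10/3)
E = (-20/3, -50/3)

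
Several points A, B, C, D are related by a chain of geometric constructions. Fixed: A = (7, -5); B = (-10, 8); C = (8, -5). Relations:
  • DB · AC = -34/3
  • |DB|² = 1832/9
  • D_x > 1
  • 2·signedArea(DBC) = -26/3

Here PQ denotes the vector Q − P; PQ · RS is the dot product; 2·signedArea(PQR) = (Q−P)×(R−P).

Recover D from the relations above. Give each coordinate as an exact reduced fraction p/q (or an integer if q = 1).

D = (4/3, -2/3)

1. D_x = 4/3  [2·signedArea(DBC) = -26/3 ∩ DB · AC = -34/3]
2. D_y = -2/3  [2·signedArea(DBC) = -26/3 ∩ DB · AC = -34/3]
   → D = (4/3, -2/3)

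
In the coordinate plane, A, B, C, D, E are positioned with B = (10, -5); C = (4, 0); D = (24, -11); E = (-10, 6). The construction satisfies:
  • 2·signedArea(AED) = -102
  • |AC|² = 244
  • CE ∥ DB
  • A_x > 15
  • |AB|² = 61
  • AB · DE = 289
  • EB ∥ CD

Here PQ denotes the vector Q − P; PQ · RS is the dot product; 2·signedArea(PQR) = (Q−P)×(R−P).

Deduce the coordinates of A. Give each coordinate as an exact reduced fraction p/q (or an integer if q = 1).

1. A_x = 16  [2·signedArea(AED) = -102 ∩ AB · DE = 289]
2. A_y = -10  [2·signedArea(AED) = -102 ∩ AB · DE = 289]
   → A = (16, -10)

A = (16, -10)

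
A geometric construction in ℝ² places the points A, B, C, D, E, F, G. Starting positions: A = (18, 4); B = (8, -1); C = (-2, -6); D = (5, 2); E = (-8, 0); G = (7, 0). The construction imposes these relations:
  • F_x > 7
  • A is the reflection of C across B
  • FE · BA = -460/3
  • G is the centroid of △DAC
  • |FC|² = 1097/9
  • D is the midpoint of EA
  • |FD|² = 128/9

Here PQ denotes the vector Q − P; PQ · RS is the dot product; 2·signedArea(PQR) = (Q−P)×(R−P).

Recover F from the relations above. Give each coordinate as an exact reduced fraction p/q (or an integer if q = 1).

1. F_x = 23/3  [line -10·x + -5·y + 220/3 = 0 ∩ |FD|² = 128/9]
2. F_y = -2/3  [line -10·x + -5·y + 220/3 = 0 ∩ |FD|² = 128/9]
   → F = (23/3, -2/3)

F = (23/3, -2/3)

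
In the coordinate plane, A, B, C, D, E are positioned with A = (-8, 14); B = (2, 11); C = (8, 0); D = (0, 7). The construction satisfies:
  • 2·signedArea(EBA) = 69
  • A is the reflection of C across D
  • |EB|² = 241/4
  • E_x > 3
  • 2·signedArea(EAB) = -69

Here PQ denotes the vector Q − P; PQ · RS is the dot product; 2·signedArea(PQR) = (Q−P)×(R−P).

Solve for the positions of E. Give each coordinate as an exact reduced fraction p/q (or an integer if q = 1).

E = (4, 7/2)

1. E_x = 4  [line -3·x + -10·y + 47 = 0 ∩ |EB|² = 241/4]
2. E_y = 7/2  [line -3·x + -10·y + 47 = 0 ∩ |EB|² = 241/4]
   → E = (4, 7/2)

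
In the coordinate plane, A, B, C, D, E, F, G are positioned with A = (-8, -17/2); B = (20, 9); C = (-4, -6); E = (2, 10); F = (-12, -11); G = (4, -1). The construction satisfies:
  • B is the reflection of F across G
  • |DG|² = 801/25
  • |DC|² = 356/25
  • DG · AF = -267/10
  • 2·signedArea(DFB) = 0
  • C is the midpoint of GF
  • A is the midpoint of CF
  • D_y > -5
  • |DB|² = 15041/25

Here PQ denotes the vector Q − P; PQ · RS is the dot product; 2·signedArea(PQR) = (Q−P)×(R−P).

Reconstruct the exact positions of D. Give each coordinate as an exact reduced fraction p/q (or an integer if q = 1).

D = (-4/5, -4)

1. D_x = -4/5  [2·signedArea(DFB) = 0 ∩ DG · AF = -267/10]
2. D_y = -4  [2·signedArea(DFB) = 0 ∩ DG · AF = -267/10]
   → D = (-4/5, -4)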